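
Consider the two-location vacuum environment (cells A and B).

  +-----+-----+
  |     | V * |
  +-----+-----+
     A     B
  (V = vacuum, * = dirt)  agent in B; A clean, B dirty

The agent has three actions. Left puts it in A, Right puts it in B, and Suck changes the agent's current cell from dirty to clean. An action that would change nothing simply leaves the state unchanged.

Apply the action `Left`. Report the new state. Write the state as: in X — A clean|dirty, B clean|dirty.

start: in B — A clean, B dirty
step 1/1 (Left): in A — A clean, B dirty

in A — A clean, B dirty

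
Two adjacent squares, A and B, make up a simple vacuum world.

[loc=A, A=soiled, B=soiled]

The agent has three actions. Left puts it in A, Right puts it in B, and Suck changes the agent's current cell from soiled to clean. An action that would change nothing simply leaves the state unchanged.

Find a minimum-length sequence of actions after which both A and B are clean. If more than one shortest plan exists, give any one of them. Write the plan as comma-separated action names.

[1] after Suck: (A; A:clean, B:soiled)
[2] after Right: (B; A:clean, B:soiled)
[3] after Suck: (B; A:clean, B:clean)
min 3: Suck A + move + Suck B

Suck, Right, Suck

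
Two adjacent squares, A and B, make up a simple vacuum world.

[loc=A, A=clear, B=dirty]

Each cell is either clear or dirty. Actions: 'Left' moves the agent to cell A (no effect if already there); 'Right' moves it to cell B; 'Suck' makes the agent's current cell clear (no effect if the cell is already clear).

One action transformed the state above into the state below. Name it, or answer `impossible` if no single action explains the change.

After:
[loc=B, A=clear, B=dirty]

try  Left: loc=A A=clear B=dirty
try Right: loc=B A=clear B=dirty  ← match
try  Suck: loc=A A=clear B=dirty

Right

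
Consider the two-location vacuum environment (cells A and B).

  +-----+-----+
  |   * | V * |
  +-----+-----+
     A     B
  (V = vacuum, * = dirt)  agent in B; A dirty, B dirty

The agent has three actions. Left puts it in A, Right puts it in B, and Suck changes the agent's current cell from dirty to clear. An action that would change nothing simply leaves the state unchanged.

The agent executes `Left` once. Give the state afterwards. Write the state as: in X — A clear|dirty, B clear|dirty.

start: in B — A dirty, B dirty
t=1 Left ⇒ in A — A dirty, B dirty

in A — A dirty, B dirty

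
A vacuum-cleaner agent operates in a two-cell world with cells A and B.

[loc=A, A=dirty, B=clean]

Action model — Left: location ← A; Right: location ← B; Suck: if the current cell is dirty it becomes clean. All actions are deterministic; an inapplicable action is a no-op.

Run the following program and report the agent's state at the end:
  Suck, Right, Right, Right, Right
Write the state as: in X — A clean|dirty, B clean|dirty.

1. Suck → in A — A clean, B clean
2. Right → in B — A clean, B clean
3. Right → in B — A clean, B clean
4. Right → in B — A clean, B clean
5. Right → in B — A clean, B clean

in B — A clean, B clean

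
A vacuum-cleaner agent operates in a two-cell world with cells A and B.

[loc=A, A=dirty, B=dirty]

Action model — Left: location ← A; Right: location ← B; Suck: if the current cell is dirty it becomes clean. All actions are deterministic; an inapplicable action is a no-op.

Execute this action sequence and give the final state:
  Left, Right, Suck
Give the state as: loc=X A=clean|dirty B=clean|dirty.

Left (#1): loc=A A=dirty B=dirty
Right (#2): loc=B A=dirty B=dirty
Suck (#3): loc=B A=dirty B=clean

loc=B A=dirty B=clean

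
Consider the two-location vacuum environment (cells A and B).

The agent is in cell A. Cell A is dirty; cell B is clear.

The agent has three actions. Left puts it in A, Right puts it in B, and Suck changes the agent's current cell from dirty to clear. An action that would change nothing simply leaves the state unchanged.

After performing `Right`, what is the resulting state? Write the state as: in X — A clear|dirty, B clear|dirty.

start: in A — A dirty, B clear
1. Right → in B — A dirty, B clear

in B — A dirty, B clear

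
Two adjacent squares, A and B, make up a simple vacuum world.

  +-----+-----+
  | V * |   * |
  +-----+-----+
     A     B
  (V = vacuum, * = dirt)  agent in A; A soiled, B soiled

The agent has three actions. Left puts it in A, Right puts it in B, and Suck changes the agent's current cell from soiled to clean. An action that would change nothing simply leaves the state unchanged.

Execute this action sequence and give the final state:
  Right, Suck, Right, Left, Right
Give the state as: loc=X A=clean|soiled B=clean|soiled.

loc=B A=soiled B=clean

Right (#1): loc=B A=soiled B=soiled
Suck (#2): loc=B A=soiled B=clean
Right (#3): loc=B A=soiled B=clean
Left (#4): loc=A A=soiled B=clean
Right (#5): loc=B A=soiled B=clean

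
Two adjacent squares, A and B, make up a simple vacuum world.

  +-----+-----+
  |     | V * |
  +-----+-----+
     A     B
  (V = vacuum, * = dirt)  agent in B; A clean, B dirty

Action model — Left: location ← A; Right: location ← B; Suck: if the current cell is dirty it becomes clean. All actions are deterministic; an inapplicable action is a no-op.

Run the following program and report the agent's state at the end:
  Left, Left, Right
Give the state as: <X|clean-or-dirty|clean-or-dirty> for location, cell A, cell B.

<B|clean|dirty>

1. Left → <A|clean|dirty>
2. Left → <A|clean|dirty>
3. Right → <B|clean|dirty>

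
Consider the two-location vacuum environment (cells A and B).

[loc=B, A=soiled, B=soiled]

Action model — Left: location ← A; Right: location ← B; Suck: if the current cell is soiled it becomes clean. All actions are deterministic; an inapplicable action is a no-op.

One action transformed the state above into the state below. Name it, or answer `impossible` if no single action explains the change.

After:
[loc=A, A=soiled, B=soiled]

Left

try  Left: (A; A:soiled, B:soiled)  ← match
try Right: (B; A:soiled, B:soiled)
try  Suck: (B; A:soiled, B:clean)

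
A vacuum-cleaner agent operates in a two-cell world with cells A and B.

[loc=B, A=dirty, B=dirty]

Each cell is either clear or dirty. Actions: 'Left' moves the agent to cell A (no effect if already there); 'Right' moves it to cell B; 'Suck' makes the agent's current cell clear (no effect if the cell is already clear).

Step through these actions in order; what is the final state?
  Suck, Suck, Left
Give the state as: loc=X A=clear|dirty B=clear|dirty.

loc=A A=dirty B=clear

1. Suck → loc=B A=dirty B=clear
2. Suck → loc=B A=dirty B=clear
3. Left → loc=A A=dirty B=clear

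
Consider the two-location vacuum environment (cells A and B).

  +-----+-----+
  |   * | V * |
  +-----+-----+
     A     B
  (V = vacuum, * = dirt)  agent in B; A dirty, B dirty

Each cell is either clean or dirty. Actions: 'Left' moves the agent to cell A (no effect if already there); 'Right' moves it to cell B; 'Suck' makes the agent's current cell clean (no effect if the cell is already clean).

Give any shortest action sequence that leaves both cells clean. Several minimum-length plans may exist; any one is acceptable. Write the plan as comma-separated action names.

Suck, Left, Suck

1. Suck → <B|dirty|clean>
2. Left → <A|dirty|clean>
3. Suck → <A|clean|clean>
min 3: Suck B + move + Suck A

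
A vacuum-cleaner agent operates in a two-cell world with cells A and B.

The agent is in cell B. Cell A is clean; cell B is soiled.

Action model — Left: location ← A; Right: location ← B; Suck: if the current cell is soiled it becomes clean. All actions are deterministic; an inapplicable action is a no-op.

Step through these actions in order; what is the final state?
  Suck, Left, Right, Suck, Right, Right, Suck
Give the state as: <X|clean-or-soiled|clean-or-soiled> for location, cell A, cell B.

1) do Suck; now <B|clean|clean>
2) do Left; now <A|clean|clean>
3) do Right; now <B|clean|clean>
4) do Suck; now <B|clean|clean>
5) do Right; now <B|clean|clean>
6) do Right; now <B|clean|clean>
7) do Suck; now <B|clean|clean>

<B|clean|clean>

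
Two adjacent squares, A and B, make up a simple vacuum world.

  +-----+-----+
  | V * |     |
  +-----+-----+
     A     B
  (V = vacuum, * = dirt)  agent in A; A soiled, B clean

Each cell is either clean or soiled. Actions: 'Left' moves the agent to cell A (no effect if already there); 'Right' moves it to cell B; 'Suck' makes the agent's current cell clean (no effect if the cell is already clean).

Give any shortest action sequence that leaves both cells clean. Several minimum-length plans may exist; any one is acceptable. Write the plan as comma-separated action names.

[1] after Suck: in A — A clean, B clean
min 1: A is soiled, one Suck

Suck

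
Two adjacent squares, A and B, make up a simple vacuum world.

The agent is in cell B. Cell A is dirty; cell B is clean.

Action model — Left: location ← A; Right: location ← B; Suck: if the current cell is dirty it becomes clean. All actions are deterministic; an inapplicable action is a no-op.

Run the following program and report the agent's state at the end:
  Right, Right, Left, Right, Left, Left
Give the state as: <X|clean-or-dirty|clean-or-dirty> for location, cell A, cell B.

1. Right → <B|dirty|clean>
2. Right → <B|dirty|clean>
3. Left → <A|dirty|clean>
4. Right → <B|dirty|clean>
5. Left → <A|dirty|clean>
6. Left → <A|dirty|clean>

<A|dirty|clean>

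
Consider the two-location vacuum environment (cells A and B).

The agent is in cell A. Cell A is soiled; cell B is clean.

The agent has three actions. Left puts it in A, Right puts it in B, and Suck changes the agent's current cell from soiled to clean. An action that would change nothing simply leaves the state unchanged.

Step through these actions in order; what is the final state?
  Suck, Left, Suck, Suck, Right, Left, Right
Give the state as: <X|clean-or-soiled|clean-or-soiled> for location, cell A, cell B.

1) do Suck; now <A|clean|clean>
2) do Left; now <A|clean|clean>
3) do Suck; now <A|clean|clean>
4) do Suck; now <A|clean|clean>
5) do Right; now <B|clean|clean>
6) do Left; now <A|clean|clean>
7) do Right; now <B|clean|clean>

<B|clean|clean>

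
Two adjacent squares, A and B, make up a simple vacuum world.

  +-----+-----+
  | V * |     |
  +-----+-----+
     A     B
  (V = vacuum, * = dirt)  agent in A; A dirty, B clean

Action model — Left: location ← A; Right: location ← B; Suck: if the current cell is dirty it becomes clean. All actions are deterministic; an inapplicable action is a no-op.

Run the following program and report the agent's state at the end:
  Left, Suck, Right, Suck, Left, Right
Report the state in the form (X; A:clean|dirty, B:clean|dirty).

(B; A:clean, B:clean)

Left (#1): (A; A:dirty, B:clean)
Suck (#2): (A; A:clean, B:clean)
Right (#3): (B; A:clean, B:clean)
Suck (#4): (B; A:clean, B:clean)
Left (#5): (A; A:clean, B:clean)
Right (#6): (B; A:clean, B:clean)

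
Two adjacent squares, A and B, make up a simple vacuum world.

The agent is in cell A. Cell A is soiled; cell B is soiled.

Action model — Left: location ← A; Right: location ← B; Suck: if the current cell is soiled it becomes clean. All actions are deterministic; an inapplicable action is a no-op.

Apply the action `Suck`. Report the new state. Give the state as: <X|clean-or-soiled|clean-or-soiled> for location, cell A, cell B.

<A|clean|soiled>

start: <A|soiled|soiled>
t=1 Suck ⇒ <A|clean|soiled>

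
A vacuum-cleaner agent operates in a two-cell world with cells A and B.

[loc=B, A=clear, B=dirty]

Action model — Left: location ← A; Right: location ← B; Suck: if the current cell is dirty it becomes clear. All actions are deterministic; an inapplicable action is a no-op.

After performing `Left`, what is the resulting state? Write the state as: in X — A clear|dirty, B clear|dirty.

start: in B — A clear, B dirty
Left (#1): in A — A clear, B dirty

in A — A clear, B dirty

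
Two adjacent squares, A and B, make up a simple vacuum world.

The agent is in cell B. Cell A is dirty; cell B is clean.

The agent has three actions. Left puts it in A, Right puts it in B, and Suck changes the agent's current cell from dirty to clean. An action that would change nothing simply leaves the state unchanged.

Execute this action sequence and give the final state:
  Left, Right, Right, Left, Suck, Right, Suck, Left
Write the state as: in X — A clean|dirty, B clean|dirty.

in A — A clean, B clean

[1] after Left: in A — A dirty, B clean
[2] after Right: in B — A dirty, B clean
[3] after Right: in B — A dirty, B clean
[4] after Left: in A — A dirty, B clean
[5] after Suck: in A — A clean, B clean
[6] after Right: in B — A clean, B clean
[7] after Suck: in B — A clean, B clean
[8] after Left: in A — A clean, B clean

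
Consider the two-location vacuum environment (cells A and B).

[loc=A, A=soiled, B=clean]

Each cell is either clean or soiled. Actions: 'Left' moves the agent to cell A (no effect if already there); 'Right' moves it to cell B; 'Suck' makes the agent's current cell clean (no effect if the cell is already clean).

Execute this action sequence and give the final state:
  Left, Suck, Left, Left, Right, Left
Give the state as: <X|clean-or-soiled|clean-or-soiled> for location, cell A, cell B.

1. Left → <A|soiled|clean>
2. Suck → <A|clean|clean>
3. Left → <A|clean|clean>
4. Left → <A|clean|clean>
5. Right → <B|clean|clean>
6. Left → <A|clean|clean>

<A|clean|clean>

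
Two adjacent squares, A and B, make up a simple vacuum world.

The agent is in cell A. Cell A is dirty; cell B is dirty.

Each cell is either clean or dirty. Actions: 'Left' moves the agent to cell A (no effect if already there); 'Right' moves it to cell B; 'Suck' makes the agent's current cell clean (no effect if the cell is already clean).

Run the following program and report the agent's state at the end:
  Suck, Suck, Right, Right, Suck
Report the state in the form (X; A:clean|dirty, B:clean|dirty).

(B; A:clean, B:clean)

1) do Suck; now (A; A:clean, B:dirty)
2) do Suck; now (A; A:clean, B:dirty)
3) do Right; now (B; A:clean, B:dirty)
4) do Right; now (B; A:clean, B:dirty)
5) do Suck; now (B; A:clean, B:clean)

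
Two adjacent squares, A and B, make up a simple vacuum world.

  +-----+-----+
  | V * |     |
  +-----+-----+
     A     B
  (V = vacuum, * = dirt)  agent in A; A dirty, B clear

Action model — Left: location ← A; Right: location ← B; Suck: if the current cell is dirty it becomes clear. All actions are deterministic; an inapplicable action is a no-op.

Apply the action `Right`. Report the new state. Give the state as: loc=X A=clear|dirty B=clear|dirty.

start: loc=A A=dirty B=clear
step 1/1 (Right): loc=B A=dirty B=clear

loc=B A=dirty B=clear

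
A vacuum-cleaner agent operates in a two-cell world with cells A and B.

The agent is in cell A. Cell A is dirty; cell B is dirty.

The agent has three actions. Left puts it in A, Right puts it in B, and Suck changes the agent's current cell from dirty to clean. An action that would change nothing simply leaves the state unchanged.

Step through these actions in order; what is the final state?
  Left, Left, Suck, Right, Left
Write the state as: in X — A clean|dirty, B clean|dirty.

t=1 Left ⇒ in A — A dirty, B dirty
t=2 Left ⇒ in A — A dirty, B dirty
t=3 Suck ⇒ in A — A clean, B dirty
t=4 Right ⇒ in B — A clean, B dirty
t=5 Left ⇒ in A — A clean, B dirty

in A — A clean, B dirty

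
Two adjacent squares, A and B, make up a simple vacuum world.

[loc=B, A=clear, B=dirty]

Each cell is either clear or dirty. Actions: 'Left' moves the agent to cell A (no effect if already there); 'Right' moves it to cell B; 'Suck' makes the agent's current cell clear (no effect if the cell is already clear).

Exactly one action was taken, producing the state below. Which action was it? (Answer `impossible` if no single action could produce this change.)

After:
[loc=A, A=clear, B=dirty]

Left

try  Left: <A|clear|dirty>  ← match
try Right: <B|clear|dirty>
try  Suck: <B|clear|clear>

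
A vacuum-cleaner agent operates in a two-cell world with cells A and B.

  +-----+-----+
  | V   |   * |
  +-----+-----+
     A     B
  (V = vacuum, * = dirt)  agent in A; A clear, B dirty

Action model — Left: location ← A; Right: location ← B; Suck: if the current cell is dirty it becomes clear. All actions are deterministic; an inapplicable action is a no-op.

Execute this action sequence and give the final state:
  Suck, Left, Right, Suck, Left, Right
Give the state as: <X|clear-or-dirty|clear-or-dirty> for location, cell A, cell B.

<B|clear|clear>

Suck (#1): <A|clear|dirty>
Left (#2): <A|clear|dirty>
Right (#3): <B|clear|dirty>
Suck (#4): <B|clear|clear>
Left (#5): <A|clear|clear>
Right (#6): <B|clear|clear>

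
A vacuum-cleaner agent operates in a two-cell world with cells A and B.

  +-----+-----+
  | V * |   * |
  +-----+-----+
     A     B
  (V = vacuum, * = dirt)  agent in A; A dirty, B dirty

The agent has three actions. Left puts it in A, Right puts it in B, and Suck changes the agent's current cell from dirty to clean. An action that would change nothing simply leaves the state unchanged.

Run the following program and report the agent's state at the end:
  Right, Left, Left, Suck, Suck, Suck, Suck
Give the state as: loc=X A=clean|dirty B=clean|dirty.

loc=A A=clean B=dirty

1. Right → loc=B A=dirty B=dirty
2. Left → loc=A A=dirty B=dirty
3. Left → loc=A A=dirty B=dirty
4. Suck → loc=A A=clean B=dirty
5. Suck → loc=A A=clean B=dirty
6. Suck → loc=A A=clean B=dirty
7. Suck → loc=A A=clean B=dirty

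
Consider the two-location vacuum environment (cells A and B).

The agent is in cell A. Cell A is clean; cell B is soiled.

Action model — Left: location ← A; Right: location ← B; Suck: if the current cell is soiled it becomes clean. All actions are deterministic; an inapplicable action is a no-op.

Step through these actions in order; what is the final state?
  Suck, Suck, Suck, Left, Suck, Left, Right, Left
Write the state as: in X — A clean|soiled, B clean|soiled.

in A — A clean, B soiled

1) do Suck; now in A — A clean, B soiled
2) do Suck; now in A — A clean, B soiled
3) do Suck; now in A — A clean, B soiled
4) do Left; now in A — A clean, B soiled
5) do Suck; now in A — A clean, B soiled
6) do Left; now in A — A clean, B soiled
7) do Right; now in B — A clean, B soiled
8) do Left; now in A — A clean, B soiled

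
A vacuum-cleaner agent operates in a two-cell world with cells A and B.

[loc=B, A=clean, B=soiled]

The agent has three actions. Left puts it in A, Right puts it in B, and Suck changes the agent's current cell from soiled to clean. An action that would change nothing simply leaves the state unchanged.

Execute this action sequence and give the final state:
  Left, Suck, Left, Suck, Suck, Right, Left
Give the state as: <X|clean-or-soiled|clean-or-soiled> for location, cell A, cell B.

t=1 Left ⇒ <A|clean|soiled>
t=2 Suck ⇒ <A|clean|soiled>
t=3 Left ⇒ <A|clean|soiled>
t=4 Suck ⇒ <A|clean|soiled>
t=5 Suck ⇒ <A|clean|soiled>
t=6 Right ⇒ <B|clean|soiled>
t=7 Left ⇒ <A|clean|soiled>

<A|clean|soiled>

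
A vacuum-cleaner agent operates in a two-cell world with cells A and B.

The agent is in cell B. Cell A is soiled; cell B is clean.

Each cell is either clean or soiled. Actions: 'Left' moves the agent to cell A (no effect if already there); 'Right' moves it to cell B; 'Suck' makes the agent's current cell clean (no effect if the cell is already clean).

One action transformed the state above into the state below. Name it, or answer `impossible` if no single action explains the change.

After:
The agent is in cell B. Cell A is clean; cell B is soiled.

impossible

try  Left: in A — A soiled, B clean
try Right: in B — A soiled, B clean
try  Suck: in B — A soiled, B clean
no single action produces the after-state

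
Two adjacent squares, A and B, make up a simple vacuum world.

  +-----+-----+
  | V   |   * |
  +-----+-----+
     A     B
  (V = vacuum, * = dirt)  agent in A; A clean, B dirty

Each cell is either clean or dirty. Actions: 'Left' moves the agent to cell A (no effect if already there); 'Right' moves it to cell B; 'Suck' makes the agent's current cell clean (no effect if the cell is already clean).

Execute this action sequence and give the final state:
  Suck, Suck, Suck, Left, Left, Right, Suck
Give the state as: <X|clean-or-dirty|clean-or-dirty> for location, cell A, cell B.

<B|clean|clean>

1) do Suck; now <A|clean|dirty>
2) do Suck; now <A|clean|dirty>
3) do Suck; now <A|clean|dirty>
4) do Left; now <A|clean|dirty>
5) do Left; now <A|clean|dirty>
6) do Right; now <B|clean|dirty>
7) do Suck; now <B|clean|clean>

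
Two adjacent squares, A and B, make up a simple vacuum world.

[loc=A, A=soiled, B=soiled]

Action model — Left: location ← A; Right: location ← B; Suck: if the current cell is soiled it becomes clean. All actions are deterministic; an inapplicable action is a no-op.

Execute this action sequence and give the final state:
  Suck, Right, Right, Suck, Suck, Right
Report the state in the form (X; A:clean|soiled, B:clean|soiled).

Suck (#1): (A; A:clean, B:soiled)
Right (#2): (B; A:clean, B:soiled)
Right (#3): (B; A:clean, B:soiled)
Suck (#4): (B; A:clean, B:clean)
Suck (#5): (B; A:clean, B:clean)
Right (#6): (B; A:clean, B:clean)

(B; A:clean, B:clean)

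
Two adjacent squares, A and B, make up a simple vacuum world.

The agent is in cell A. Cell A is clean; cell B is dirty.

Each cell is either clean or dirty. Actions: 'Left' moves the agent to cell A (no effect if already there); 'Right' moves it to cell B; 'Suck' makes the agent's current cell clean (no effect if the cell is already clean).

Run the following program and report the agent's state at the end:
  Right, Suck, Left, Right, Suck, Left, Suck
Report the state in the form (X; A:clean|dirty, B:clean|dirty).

(A; A:clean, B:clean)

t=1 Right ⇒ (B; A:clean, B:dirty)
t=2 Suck ⇒ (B; A:clean, B:clean)
t=3 Left ⇒ (A; A:clean, B:clean)
t=4 Right ⇒ (B; A:clean, B:clean)
t=5 Suck ⇒ (B; A:clean, B:clean)
t=6 Left ⇒ (A; A:clean, B:clean)
t=7 Suck ⇒ (A; A:clean, B:clean)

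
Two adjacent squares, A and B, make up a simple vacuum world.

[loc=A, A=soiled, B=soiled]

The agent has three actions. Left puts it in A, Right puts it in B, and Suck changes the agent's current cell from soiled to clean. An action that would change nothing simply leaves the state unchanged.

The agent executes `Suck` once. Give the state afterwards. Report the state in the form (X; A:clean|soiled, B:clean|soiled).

(A; A:clean, B:soiled)

start: (A; A:soiled, B:soiled)
step 1/1 (Suck): (A; A:clean, B:soiled)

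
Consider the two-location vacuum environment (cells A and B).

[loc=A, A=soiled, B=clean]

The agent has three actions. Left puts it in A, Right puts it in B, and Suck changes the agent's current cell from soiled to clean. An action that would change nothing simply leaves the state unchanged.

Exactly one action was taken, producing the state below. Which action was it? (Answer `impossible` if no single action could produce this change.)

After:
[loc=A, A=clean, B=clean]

Suck

try  Left: in A — A soiled, B clean
try Right: in B — A soiled, B clean
try  Suck: in A — A clean, B clean  ← match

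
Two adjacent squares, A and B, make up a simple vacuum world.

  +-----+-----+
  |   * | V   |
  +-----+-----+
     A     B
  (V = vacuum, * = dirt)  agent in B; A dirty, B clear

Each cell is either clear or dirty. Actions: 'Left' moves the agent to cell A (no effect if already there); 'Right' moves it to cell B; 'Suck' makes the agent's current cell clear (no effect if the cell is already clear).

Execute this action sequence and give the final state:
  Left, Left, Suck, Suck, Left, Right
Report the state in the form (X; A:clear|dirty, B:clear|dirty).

(B; A:clear, B:clear)

Left (#1): (A; A:dirty, B:clear)
Left (#2): (A; A:dirty, B:clear)
Suck (#3): (A; A:clear, B:clear)
Suck (#4): (A; A:clear, B:clear)
Left (#5): (A; A:clear, B:clear)
Right (#6): (B; A:clear, B:clear)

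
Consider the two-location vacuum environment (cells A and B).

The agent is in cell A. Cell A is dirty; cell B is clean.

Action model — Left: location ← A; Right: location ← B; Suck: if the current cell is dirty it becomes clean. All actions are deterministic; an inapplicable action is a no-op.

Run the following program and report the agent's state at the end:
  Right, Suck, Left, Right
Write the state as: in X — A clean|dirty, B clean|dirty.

in B — A dirty, B clean

step 1/4 (Right): in B — A dirty, B clean
step 2/4 (Suck): in B — A dirty, B clean
step 3/4 (Left): in A — A dirty, B clean
step 4/4 (Right): in B — A dirty, B clean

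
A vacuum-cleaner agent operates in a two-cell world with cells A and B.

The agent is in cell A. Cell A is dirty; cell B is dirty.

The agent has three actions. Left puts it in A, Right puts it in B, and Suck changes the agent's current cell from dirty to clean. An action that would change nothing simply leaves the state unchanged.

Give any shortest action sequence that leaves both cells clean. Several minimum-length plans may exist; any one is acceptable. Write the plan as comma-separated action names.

1. Suck → loc=A A=clean B=dirty
2. Right → loc=B A=clean B=dirty
3. Suck → loc=B A=clean B=clean
min 3: Suck A + move + Suck B

Suck, Right, Suck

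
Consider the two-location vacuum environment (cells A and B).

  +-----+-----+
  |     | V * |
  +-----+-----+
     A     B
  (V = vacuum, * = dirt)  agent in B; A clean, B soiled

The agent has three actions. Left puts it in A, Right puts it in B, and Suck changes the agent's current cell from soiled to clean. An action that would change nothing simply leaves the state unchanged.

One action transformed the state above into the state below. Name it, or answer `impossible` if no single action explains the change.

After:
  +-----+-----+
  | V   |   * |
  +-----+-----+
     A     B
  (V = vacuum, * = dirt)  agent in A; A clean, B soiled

Left

try  Left: <A|clean|soiled>  ← match
try Right: <B|clean|soiled>
try  Suck: <B|clean|clean>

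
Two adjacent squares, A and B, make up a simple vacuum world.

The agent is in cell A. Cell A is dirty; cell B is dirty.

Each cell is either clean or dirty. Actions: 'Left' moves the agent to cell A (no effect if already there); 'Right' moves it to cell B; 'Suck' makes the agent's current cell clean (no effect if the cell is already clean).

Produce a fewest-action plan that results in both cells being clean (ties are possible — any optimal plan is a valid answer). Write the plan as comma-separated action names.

Suck, Right, Suck

Suck (#1): (A; A:clean, B:dirty)
Right (#2): (B; A:clean, B:dirty)
Suck (#3): (B; A:clean, B:clean)
min 3: Suck A + move + Suck B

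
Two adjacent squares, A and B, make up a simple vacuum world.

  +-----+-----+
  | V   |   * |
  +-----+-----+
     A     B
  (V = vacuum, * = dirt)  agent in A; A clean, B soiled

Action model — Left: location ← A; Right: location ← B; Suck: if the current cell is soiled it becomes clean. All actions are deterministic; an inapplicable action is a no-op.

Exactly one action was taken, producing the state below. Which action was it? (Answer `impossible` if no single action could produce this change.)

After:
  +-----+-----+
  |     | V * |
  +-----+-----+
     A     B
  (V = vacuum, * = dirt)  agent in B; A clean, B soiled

Right

try  Left: (A; A:clean, B:soiled)
try Right: (B; A:clean, B:soiled)  ← match
try  Suck: (A; A:clean, B:soiled)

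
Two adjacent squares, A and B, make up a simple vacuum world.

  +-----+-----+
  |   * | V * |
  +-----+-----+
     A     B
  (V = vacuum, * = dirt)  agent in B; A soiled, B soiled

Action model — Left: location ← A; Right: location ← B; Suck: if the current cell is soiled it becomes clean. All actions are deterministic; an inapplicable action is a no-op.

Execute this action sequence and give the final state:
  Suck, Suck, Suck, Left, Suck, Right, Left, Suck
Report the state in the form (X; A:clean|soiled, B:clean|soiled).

t=1 Suck ⇒ (B; A:soiled, B:clean)
t=2 Suck ⇒ (B; A:soiled, B:clean)
t=3 Suck ⇒ (B; A:soiled, B:clean)
t=4 Left ⇒ (A; A:soiled, B:clean)
t=5 Suck ⇒ (A; A:clean, B:clean)
t=6 Right ⇒ (B; A:clean, B:clean)
t=7 Left ⇒ (A; A:clean, B:clean)
t=8 Suck ⇒ (A; A:clean, B:clean)

(A; A:clean, B:clean)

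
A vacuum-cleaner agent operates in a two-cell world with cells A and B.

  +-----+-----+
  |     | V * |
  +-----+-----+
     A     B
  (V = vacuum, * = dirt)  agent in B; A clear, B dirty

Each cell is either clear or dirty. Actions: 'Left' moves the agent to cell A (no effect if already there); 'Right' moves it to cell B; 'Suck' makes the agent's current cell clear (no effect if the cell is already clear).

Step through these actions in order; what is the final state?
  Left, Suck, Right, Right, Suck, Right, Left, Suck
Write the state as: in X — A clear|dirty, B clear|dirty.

in A — A clear, B clear

[1] after Left: in A — A clear, B dirty
[2] after Suck: in A — A clear, B dirty
[3] after Right: in B — A clear, B dirty
[4] after Right: in B — A clear, B dirty
[5] after Suck: in B — A clear, B clear
[6] after Right: in B — A clear, B clear
[7] after Left: in A — A clear, B clear
[8] after Suck: in A — A clear, B clear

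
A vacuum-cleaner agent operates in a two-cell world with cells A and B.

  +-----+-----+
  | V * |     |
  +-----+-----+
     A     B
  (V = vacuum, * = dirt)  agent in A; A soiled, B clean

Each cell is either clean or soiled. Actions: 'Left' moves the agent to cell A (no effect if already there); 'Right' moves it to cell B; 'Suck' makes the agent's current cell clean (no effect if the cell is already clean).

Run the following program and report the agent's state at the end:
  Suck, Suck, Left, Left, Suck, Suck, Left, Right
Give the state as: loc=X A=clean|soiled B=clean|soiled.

Suck (#1): loc=A A=clean B=clean
Suck (#2): loc=A A=clean B=clean
Left (#3): loc=A A=clean B=clean
Left (#4): loc=A A=clean B=clean
Suck (#5): loc=A A=clean B=clean
Suck (#6): loc=A A=clean B=clean
Left (#7): loc=A A=clean B=clean
Right (#8): loc=B A=clean B=clean

loc=B A=clean B=clean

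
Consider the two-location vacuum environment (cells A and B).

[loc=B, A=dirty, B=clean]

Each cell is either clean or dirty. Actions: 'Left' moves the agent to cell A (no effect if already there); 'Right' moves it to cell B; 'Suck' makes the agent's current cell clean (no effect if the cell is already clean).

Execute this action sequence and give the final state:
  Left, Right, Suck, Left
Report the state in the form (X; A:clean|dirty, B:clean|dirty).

(A; A:dirty, B:clean)

t=1 Left ⇒ (A; A:dirty, B:clean)
t=2 Right ⇒ (B; A:dirty, B:clean)
t=3 Suck ⇒ (B; A:dirty, B:clean)
t=4 Left ⇒ (A; A:dirty, B:clean)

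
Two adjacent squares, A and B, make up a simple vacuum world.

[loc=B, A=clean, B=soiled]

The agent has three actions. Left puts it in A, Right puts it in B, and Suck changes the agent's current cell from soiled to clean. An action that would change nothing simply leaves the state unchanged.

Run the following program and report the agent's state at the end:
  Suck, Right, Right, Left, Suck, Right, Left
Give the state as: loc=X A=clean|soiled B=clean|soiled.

1) do Suck; now loc=B A=clean B=clean
2) do Right; now loc=B A=clean B=clean
3) do Right; now loc=B A=clean B=clean
4) do Left; now loc=A A=clean B=clean
5) do Suck; now loc=A A=clean B=clean
6) do Right; now loc=B A=clean B=clean
7) do Left; now loc=A A=clean B=clean

loc=A A=clean B=clean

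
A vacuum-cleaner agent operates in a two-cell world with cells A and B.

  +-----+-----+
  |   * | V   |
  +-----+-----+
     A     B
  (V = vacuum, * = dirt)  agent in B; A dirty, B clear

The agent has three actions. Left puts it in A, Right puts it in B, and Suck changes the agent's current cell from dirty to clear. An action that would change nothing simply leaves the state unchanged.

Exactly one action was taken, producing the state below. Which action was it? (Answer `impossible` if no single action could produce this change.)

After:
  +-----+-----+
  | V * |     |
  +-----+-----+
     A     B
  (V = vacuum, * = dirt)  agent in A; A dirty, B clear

try  Left: loc=A A=dirty B=clear  ← match
try Right: loc=B A=dirty B=clear
try  Suck: loc=B A=dirty B=clear

Left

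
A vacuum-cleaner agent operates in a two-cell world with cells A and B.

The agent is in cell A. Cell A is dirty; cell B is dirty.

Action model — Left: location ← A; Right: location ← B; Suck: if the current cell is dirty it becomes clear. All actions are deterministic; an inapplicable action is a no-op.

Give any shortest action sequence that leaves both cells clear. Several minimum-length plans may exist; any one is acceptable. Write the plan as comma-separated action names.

Suck, Right, Suck

1. Suck → (A; A:clear, B:dirty)
2. Right → (B; A:clear, B:dirty)
3. Suck → (B; A:clear, B:clear)
min 3: Suck A + move + Suck B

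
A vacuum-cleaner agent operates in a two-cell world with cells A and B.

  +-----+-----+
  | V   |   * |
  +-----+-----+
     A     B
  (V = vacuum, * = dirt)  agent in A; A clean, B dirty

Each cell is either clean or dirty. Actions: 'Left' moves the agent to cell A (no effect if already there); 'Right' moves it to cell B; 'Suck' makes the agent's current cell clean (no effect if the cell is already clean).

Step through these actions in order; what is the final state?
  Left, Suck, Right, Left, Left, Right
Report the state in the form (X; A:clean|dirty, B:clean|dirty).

Left (#1): (A; A:clean, B:dirty)
Suck (#2): (A; A:clean, B:dirty)
Right (#3): (B; A:clean, B:dirty)
Left (#4): (A; A:clean, B:dirty)
Left (#5): (A; A:clean, B:dirty)
Right (#6): (B; A:clean, B:dirty)

(B; A:clean, B:dirty)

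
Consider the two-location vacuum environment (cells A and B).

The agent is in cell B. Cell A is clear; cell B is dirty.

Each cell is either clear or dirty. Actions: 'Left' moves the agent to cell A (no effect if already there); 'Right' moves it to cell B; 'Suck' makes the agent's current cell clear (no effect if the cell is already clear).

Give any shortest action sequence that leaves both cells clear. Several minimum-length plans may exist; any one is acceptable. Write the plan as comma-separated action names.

Suck

1) do Suck; now loc=B A=clear B=clear
min 1: B is dirty, one Suck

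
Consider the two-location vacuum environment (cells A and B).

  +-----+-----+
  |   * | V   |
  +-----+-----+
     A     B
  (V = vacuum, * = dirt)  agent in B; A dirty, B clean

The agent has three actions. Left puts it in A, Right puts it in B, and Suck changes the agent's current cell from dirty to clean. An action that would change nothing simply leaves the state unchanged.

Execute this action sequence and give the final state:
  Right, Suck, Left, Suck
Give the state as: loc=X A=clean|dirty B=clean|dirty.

loc=A A=clean B=clean

t=1 Right ⇒ loc=B A=dirty B=clean
t=2 Suck ⇒ loc=B A=dirty B=clean
t=3 Left ⇒ loc=A A=dirty B=clean
t=4 Suck ⇒ loc=A A=clean B=clean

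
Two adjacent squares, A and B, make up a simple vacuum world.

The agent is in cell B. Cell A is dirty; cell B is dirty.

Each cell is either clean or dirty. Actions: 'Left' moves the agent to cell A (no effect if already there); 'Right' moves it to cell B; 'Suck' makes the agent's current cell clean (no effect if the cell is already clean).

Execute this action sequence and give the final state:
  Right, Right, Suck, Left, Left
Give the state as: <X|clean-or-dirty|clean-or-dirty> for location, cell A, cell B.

[1] after Right: <B|dirty|dirty>
[2] after Right: <B|dirty|dirty>
[3] after Suck: <B|dirty|clean>
[4] after Left: <A|dirty|clean>
[5] after Left: <A|dirty|clean>

<A|dirty|clean>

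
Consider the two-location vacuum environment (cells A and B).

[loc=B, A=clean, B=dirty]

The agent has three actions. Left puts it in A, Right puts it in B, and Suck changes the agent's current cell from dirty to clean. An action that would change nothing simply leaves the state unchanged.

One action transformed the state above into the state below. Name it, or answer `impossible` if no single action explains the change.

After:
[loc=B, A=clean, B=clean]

Suck

try  Left: loc=A A=clean B=dirty
try Right: loc=B A=clean B=dirty
try  Suck: loc=B A=clean B=clean  ← match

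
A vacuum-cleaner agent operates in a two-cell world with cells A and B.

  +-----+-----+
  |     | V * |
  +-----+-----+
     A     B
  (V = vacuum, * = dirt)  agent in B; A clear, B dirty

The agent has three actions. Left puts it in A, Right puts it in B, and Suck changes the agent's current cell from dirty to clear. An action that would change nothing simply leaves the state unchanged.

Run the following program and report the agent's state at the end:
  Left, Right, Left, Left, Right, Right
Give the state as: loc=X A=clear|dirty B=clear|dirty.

loc=B A=clear B=dirty

step 1/6 (Left): loc=A A=clear B=dirty
step 2/6 (Right): loc=B A=clear B=dirty
step 3/6 (Left): loc=A A=clear B=dirty
step 4/6 (Left): loc=A A=clear B=dirty
step 5/6 (Right): loc=B A=clear B=dirty
step 6/6 (Right): loc=B A=clear B=dirty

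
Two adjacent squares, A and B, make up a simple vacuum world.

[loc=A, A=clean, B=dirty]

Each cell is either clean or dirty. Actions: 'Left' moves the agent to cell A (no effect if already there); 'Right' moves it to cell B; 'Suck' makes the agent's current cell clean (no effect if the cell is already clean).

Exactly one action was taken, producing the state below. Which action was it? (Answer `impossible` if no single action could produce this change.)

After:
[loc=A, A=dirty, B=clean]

try  Left: (A; A:clean, B:dirty)
try Right: (B; A:clean, B:dirty)
try  Suck: (A; A:clean, B:dirty)
no single action produces the after-state

impossible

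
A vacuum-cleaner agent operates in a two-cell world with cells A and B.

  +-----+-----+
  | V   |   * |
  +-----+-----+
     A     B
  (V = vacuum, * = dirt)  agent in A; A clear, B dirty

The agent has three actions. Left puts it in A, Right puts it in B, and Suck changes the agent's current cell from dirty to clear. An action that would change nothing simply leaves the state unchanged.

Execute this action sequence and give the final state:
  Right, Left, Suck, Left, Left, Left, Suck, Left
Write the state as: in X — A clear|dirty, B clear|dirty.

1) do Right; now in B — A clear, B dirty
2) do Left; now in A — A clear, B dirty
3) do Suck; now in A — A clear, B dirty
4) do Left; now in A — A clear, B dirty
5) do Left; now in A — A clear, B dirty
6) do Left; now in A — A clear, B dirty
7) do Suck; now in A — A clear, B dirty
8) do Left; now in A — A clear, B dirty

in A — A clear, B dirty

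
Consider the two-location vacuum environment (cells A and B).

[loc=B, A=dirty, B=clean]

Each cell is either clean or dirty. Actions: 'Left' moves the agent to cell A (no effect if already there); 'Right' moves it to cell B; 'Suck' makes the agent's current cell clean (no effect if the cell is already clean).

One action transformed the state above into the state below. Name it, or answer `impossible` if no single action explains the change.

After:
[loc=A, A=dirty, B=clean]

Left

try  Left: in A — A dirty, B clean  ← match
try Right: in B — A dirty, B clean
try  Suck: in B — A dirty, B clean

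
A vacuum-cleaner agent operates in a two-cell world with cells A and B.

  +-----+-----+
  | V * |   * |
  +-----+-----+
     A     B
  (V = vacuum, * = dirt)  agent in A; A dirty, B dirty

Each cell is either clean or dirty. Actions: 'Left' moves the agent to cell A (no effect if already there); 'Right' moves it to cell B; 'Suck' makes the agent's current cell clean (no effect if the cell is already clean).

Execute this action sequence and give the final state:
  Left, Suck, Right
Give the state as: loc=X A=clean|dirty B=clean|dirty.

loc=B A=clean B=dirty

[1] after Left: loc=A A=dirty B=dirty
[2] after Suck: loc=A A=clean B=dirty
[3] after Right: loc=B A=clean B=dirty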